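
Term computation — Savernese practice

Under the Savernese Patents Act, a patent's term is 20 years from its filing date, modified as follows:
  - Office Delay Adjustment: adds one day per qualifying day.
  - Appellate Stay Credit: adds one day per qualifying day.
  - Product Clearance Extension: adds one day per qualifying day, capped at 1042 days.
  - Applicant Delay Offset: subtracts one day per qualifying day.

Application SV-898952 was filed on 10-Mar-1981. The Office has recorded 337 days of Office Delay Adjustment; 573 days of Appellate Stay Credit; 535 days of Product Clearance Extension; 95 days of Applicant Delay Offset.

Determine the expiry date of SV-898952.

2004-11-19

Base term: filing date + 20 years → 10 March 2001.
Office Delay Adjustment: +337 days → 10 February 2002.
Appellate Stay Credit: +573 days → 6 September 2003.
Product Clearance Extension: 535 days (within the 1042-day cap) → +535 days → 22 February 2005.
Applicant Delay Offset: −95 days → 19 November 2004.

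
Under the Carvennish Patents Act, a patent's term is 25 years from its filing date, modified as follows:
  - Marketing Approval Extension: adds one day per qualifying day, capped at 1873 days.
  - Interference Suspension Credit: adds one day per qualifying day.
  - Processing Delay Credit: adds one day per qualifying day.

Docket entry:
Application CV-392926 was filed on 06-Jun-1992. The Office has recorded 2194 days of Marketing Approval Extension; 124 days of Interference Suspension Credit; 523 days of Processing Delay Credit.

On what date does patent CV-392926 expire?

Base term: filing date + 25 years → 6 June 2017.
Marketing Approval Extension: 2194 days claimed exceeds the 1873-day cap, so +1873 days → 23 July 2022.
Interference Suspension Credit: +124 days → 24 November 2022.
Processing Delay Credit: +523 days → 30 April 2024.

April 30, 2024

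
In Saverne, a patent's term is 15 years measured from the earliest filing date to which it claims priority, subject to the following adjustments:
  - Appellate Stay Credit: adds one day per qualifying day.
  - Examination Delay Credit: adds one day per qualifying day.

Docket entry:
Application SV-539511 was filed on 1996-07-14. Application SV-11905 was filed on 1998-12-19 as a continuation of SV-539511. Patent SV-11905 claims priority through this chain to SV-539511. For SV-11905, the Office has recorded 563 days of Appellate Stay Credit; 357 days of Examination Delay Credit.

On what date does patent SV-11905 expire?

2014-01-19

Earliest priority filing: 14 July 1996.
Base term: 14 July 1996 + 15 years → 14 July 2011.
Appellate Stay Credit: +563 days → 27 January 2013.
Examination Delay Credit: +357 days → 19 January 2014.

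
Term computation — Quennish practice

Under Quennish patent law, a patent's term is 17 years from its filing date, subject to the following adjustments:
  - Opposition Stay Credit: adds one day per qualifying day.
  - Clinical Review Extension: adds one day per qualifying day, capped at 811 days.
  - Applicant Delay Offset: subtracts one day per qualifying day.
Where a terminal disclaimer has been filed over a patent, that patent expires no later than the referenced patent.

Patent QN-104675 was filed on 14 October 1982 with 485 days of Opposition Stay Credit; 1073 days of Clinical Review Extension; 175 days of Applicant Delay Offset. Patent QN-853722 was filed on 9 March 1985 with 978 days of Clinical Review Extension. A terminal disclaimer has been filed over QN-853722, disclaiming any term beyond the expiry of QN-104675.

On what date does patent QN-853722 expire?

2002-11-08

Natural term of QN-853722:
  Base: filing + 17 years → 9 March 2002.
  Clinical Review Extension: 978 days claimed exceeds the 811-day cap, so +811 days → 28 May 2004.
Expiry of referenced patent QN-104675:
  Base: filing + 17 years → 14 October 1999.
  Opposition Stay Credit: +485 days → 10 February 2001.
  Clinical Review Extension: 1073 days claimed exceeds the 811-day cap, so +811 days → 2 May 2003.
  Applicant Delay Offset: −175 days → 8 November 2002.
Terminal disclaimer: QN-853722 expires on the earlier of 28 May 2004 and 8 November 2002.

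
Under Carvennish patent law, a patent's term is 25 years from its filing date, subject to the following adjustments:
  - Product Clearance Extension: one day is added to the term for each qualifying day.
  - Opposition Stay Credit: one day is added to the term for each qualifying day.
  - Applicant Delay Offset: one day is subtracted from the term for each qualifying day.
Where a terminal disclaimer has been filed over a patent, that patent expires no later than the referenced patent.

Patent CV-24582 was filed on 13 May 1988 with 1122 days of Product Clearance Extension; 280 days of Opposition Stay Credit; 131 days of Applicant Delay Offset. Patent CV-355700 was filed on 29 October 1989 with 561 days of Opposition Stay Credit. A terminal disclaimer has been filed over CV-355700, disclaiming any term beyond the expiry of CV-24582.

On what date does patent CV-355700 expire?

2016-05-12

Natural term of CV-355700:
  Base: filing + 25 years → 29 October 2014.
  Opposition Stay Credit: +561 days → 12 May 2016.
Expiry of referenced patent CV-24582:
  Base: filing + 25 years → 13 May 2013.
  Product Clearance Extension: +1122 days → 8 June 2016.
  Opposition Stay Credit: +280 days → 15 March 2017.
  Applicant Delay Offset: −131 days → 4 November 2016.
Terminal disclaimer: CV-355700 expires on the earlier of 12 May 2016 and 4 November 2016.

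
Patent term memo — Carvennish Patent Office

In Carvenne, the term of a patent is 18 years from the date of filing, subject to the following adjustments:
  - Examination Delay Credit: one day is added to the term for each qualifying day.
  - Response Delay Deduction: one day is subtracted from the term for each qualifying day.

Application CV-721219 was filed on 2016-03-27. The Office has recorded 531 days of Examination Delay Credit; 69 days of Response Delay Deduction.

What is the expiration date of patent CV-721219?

2035-07-02

Base term: filing date + 18 years → 27 March 2034.
Examination Delay Credit: +531 days → 9 September 2035.
Response Delay Deduction: −69 days → 2 July 2035.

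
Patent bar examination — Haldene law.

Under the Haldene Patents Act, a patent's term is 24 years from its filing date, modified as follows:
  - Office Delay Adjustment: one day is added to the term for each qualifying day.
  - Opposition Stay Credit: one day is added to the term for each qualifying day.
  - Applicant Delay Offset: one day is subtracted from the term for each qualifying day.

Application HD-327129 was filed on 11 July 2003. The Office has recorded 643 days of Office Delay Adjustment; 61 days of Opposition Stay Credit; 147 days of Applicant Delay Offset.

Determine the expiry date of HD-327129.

Base term: filing date + 24 years → 11 July 2027.
Office Delay Adjustment: +643 days → 14 April 2029.
Opposition Stay Credit: +61 days → 14 June 2029.
Applicant Delay Offset: −147 days → 18 January 2029.

2029-01-18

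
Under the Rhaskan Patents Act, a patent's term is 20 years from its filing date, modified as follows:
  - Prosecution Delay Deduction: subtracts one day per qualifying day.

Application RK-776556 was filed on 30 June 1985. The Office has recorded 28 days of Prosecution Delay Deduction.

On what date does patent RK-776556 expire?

Base term: filing date + 20 years → 30 June 2005.
Prosecution Delay Deduction: −28 days → 2 June 2005.

2005-06-02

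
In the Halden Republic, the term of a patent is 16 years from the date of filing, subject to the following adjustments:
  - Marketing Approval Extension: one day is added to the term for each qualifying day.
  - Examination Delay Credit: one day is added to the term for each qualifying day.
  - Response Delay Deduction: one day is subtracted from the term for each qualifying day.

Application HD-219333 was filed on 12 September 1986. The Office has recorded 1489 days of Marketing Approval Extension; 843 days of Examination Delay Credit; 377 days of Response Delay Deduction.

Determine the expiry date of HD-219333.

Base term: filing date + 16 years → 12 September 2002.
Marketing Approval Extension: +1489 days → 10 October 2006.
Examination Delay Credit: +843 days → 30 January 2009.
Response Delay Deduction: −377 days → 19 January 2008.

January 19, 2008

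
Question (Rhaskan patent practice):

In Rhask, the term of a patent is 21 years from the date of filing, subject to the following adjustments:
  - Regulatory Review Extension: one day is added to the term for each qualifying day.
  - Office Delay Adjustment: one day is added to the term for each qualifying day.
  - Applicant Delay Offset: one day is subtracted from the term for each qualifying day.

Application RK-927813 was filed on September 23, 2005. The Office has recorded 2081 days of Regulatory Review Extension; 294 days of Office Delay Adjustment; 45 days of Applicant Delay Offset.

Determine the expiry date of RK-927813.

Base term: filing date + 21 years → 23 September 2026.
Regulatory Review Extension: +2081 days → 4 June 2032.
Office Delay Adjustment: +294 days → 25 March 2033.
Applicant Delay Offset: −45 days → 8 February 2033.

February 8, 2033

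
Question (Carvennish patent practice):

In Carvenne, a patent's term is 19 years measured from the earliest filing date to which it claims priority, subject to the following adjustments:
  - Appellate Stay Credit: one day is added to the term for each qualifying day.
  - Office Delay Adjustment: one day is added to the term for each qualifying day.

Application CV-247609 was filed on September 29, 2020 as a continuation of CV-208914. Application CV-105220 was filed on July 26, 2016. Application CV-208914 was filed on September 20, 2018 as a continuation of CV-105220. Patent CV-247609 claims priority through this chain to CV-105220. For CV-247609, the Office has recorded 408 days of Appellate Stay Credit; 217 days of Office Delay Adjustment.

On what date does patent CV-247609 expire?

Earliest priority filing: 26 July 2016.
Base term: 26 July 2016 + 19 years → 26 July 2035.
Appellate Stay Credit: +408 days → 6 September 2036.
Office Delay Adjustment: +217 days → 11 April 2037.

April 11, 2037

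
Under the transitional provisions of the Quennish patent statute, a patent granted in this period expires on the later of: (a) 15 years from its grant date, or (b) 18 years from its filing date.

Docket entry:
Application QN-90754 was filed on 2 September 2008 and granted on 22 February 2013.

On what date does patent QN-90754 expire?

(a) grant + 15 years → 22 February 2028.
(b) filing + 18 years → 2 September 2026.
Later of the two: 22 February 2028.

February 22, 2028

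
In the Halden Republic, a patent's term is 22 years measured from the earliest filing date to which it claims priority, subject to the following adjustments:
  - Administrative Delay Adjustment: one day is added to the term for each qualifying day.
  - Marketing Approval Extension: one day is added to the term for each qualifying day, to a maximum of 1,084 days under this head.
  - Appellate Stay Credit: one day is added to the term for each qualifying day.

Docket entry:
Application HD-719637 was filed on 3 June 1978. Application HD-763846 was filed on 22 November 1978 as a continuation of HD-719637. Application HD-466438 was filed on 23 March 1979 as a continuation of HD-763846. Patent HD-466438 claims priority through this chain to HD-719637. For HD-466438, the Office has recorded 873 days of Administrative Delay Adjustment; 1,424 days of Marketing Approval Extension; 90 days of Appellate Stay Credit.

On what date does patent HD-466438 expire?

January 10, 2006

Earliest priority filing: 3 June 1978.
Base term: 3 June 1978 + 22 years → 3 June 2000.
Administrative Delay Adjustment: +873 days → 24 October 2002.
Marketing Approval Extension: 1424 days claimed exceeds the 1084-day cap, so +1084 days → 12 October 2005.
Appellate Stay Credit: +90 days → 10 January 2006.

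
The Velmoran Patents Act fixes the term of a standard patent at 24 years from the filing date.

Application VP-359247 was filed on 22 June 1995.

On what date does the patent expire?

Filing date + 24 years → 22 June 2019.

June 22, 2019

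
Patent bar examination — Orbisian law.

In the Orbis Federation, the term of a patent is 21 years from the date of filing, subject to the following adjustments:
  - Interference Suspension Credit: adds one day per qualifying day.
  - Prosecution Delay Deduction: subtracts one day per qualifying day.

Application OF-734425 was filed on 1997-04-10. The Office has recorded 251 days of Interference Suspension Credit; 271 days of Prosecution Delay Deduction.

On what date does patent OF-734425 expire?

2018-03-21

Base term: filing date + 21 years → 10 April 2018.
Interference Suspension Credit: +251 days → 17 December 2018.
Prosecution Delay Deduction: −271 days → 21 March 2018.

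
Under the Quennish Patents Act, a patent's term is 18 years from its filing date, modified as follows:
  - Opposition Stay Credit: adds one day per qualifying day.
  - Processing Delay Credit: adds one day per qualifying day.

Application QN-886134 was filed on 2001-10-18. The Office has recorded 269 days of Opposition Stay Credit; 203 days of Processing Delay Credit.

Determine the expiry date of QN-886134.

February 1, 2021

Base term: filing date + 18 years → 18 October 2019.
Opposition Stay Credit: +269 days → 13 July 2020.
Processing Delay Credit: +203 days → 1 February 2021.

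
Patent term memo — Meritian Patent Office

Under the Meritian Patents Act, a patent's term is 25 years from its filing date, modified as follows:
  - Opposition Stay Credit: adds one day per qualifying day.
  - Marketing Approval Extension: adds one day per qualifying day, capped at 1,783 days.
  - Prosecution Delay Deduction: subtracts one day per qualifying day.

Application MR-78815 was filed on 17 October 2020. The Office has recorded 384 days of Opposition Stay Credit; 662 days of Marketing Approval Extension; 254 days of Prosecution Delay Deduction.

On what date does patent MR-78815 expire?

Base term: filing date + 25 years → 17 October 2045.
Opposition Stay Credit: +384 days → 5 November 2046.
Marketing Approval Extension: 662 days (within the 1783-day cap) → +662 days → 28 August 2048.
Prosecution Delay Deduction: −254 days → 18 December 2047.

December 18, 2047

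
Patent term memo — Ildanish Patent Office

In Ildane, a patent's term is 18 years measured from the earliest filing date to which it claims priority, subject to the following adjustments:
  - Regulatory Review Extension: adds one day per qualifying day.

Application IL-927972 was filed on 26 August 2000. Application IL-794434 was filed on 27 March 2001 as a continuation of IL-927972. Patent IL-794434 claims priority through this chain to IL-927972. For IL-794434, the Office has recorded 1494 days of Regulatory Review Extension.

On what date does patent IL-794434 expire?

Earliest priority filing: 26 August 2000.
Base term: 26 August 2000 + 18 years → 26 August 2018.
Regulatory Review Extension: +1494 days → 28 September 2022.

September 28, 2022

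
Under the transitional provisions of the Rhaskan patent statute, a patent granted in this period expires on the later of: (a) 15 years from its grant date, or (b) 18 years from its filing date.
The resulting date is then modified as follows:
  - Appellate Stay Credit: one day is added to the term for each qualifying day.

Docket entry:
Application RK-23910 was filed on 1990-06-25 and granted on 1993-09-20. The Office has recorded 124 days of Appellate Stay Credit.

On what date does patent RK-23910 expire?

(a) grant + 15 years → 20 September 2008.
(b) filing + 18 years → 25 June 2008.
Later of the two: 20 September 2008.
Appellate Stay Credit: +124 days → 22 January 2009.

January 22, 2009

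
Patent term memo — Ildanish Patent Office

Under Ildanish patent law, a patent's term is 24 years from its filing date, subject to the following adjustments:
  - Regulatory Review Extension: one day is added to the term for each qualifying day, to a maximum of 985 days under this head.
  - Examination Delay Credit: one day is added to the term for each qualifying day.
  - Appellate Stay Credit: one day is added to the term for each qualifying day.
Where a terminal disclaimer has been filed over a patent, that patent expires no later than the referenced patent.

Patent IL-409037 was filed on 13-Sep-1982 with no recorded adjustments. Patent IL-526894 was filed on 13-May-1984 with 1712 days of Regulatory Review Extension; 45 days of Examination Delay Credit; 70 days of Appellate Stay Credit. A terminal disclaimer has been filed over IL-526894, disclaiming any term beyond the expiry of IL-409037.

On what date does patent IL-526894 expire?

September 13, 2006

Natural term of IL-526894:
  Base: filing + 24 years → 13 May 2008.
  Regulatory Review Extension: 1712 days claimed exceeds the 985-day cap, so +985 days → 23 January 2011.
  Examination Delay Credit: +45 days → 9 March 2011.
  Appellate Stay Credit: +70 days → 18 May 2011.
Expiry of referenced patent IL-409037:
  Base: filing + 24 years → 13 September 2006.
Terminal disclaimer: IL-526894 expires on the earlier of 18 May 2011 and 13 September 2006.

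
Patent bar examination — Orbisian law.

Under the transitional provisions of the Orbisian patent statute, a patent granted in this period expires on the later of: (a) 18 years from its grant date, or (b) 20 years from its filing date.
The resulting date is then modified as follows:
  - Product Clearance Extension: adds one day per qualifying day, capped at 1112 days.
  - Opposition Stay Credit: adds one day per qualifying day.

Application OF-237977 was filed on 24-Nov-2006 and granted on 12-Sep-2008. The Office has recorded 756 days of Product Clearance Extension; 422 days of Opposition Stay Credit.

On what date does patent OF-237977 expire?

2030-02-14

(a) grant + 18 years → 12 September 2026.
(b) filing + 20 years → 24 November 2026.
Later of the two: 24 November 2026.
Product Clearance Extension: 756 days (within the 1112-day cap) → +756 days → 19 December 2028.
Opposition Stay Credit: +422 days → 14 February 2030.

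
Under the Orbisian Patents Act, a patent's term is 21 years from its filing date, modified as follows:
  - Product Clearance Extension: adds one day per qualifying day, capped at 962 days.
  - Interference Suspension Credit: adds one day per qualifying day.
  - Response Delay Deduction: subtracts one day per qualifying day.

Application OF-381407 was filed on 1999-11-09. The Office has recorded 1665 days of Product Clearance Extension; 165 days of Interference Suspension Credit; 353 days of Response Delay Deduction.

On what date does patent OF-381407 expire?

2022-12-23

Base term: filing date + 21 years → 9 November 2020.
Product Clearance Extension: 1665 days claimed exceeds the 962-day cap, so +962 days → 29 June 2023.
Interference Suspension Credit: +165 days → 11 December 2023.
Response Delay Deduction: −353 days → 23 December 2022.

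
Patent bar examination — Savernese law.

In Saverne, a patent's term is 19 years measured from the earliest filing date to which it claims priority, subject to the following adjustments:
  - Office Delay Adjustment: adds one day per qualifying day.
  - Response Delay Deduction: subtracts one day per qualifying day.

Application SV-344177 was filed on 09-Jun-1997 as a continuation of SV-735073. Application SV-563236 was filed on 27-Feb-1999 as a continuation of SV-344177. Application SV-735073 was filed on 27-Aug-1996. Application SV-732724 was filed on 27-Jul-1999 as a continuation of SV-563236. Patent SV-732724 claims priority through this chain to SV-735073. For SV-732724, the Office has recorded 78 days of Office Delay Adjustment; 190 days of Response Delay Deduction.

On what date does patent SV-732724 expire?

2015-05-07

Earliest priority filing: 27 August 1996.
Base term: 27 August 1996 + 19 years → 27 August 2015.
Office Delay Adjustment: +78 days → 13 November 2015.
Response Delay Deduction: −190 days → 7 May 2015.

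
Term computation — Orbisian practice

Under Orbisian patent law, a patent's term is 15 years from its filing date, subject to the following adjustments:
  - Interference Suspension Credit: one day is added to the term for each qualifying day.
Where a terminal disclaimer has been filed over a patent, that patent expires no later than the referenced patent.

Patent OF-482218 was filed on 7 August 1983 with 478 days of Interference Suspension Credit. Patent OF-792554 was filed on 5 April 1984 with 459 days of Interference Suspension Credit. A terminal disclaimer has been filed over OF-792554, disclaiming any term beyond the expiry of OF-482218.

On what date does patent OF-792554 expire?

1999-11-28

Natural term of OF-792554:
  Base: filing + 15 years → 5 April 1999.
  Interference Suspension Credit: +459 days → 7 July 2000.
Expiry of referenced patent OF-482218:
  Base: filing + 15 years → 7 August 1998.
  Interference Suspension Credit: +478 days → 28 November 1999.
Terminal disclaimer: OF-792554 expires on the earlier of 7 July 2000 and 28 November 1999.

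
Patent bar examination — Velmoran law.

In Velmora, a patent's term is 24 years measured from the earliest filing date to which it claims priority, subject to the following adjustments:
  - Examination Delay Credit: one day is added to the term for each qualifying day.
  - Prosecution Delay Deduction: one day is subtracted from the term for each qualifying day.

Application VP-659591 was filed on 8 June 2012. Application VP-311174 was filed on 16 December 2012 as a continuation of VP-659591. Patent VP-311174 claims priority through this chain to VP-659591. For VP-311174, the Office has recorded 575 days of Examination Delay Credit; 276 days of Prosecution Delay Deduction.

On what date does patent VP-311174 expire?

April 3, 2037

Earliest priority filing: 8 June 2012.
Base term: 8 June 2012 + 24 years → 8 June 2036.
Examination Delay Credit: +575 days → 4 January 2038.
Prosecution Delay Deduction: −276 days → 3 April 2037.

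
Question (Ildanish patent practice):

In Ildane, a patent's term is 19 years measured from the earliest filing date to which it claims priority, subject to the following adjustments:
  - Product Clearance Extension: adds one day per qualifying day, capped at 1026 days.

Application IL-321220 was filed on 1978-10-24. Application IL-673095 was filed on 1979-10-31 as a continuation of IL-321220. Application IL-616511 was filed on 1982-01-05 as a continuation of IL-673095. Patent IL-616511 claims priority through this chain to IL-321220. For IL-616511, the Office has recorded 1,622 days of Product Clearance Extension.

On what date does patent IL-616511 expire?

August 15, 2000

Earliest priority filing: 24 October 1978.
Base term: 24 October 1978 + 19 years → 24 October 1997.
Product Clearance Extension: 1622 days claimed exceeds the 1026-day cap, so +1026 days → 15 August 2000.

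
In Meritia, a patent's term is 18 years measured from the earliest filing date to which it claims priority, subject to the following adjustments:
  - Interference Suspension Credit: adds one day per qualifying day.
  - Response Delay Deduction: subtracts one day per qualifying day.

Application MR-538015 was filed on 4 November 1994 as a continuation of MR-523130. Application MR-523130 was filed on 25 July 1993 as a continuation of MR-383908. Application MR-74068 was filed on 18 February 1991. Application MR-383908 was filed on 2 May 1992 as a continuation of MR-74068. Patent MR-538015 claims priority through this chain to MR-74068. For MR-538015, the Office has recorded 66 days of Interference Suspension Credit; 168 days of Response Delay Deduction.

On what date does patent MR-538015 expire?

Earliest priority filing: 18 February 1991.
Base term: 18 February 1991 + 18 years → 18 February 2009.
Interference Suspension Credit: +66 days → 25 April 2009.
Response Delay Deduction: −168 days → 8 November 2008.

November 8, 2008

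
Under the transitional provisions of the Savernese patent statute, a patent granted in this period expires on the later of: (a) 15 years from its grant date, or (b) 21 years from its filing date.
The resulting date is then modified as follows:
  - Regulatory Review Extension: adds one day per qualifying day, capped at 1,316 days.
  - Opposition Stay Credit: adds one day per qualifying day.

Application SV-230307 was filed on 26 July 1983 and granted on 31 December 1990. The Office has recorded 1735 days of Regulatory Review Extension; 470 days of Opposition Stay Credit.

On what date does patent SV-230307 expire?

2010-11-21

(a) grant + 15 years → 31 December 2005.
(b) filing + 21 years → 26 July 2004.
Later of the two: 31 December 2005.
Regulatory Review Extension: 1735 days claimed exceeds the 1316-day cap, so +1316 days → 8 August 2009.
Opposition Stay Credit: +470 days → 21 November 2010.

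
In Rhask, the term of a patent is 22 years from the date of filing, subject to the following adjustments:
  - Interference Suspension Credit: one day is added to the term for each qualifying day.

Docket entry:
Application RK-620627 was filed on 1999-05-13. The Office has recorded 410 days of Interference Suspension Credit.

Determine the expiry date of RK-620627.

2022-06-27

Base term: filing date + 22 years → 13 May 2021.
Interference Suspension Credit: +410 days → 27 June 2022.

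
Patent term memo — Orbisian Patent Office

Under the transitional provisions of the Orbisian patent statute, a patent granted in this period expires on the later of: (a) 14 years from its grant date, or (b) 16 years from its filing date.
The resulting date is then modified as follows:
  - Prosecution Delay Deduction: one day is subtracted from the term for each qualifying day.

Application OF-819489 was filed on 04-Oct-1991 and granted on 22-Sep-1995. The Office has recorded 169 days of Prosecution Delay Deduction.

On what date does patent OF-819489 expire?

2009-04-06

(a) grant + 14 years → 22 September 2009.
(b) filing + 16 years → 4 October 2007.
Later of the two: 22 September 2009.
Prosecution Delay Deduction: −169 days → 6 April 2009.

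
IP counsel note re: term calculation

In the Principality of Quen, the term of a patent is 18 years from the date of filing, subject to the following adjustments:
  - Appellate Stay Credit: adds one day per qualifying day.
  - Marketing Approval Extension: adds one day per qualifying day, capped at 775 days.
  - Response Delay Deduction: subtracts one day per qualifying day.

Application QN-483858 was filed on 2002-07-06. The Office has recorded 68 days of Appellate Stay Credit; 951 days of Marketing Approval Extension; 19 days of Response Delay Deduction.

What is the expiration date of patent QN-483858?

2022-10-08

Base term: filing date + 18 years → 6 July 2020.
Appellate Stay Credit: +68 days → 12 September 2020.
Marketing Approval Extension: 951 days claimed exceeds the 775-day cap, so +775 days → 27 October 2022.
Response Delay Deduction: −19 days → 8 October 2022.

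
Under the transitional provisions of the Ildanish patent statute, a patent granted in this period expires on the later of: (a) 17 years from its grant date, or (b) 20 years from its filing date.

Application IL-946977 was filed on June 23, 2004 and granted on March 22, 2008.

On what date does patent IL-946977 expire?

March 22, 2025

(a) grant + 17 years → 22 March 2025.
(b) filing + 20 years → 23 June 2024.
Later of the two: 22 March 2025.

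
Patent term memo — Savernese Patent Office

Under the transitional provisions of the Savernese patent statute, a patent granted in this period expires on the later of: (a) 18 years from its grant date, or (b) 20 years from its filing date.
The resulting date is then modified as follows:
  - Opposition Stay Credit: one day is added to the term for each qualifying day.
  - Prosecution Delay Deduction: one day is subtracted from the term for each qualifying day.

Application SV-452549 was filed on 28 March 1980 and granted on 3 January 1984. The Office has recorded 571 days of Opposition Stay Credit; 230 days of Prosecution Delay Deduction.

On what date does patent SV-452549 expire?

2002-12-10

(a) grant + 18 years → 3 January 2002.
(b) filing + 20 years → 28 March 2000.
Later of the two: 3 January 2002.
Opposition Stay Credit: +571 days → 28 July 2003.
Prosecution Delay Deduction: −230 days → 10 December 2002.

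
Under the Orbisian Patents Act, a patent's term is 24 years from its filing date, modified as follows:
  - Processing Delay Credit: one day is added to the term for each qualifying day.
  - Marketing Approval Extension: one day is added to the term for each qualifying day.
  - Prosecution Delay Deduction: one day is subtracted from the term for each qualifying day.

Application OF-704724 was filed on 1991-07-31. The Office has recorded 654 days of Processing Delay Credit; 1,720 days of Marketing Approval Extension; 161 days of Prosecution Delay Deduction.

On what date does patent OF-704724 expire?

Base term: filing date + 24 years → 31 July 2015.
Processing Delay Credit: +654 days → 15 May 2017.
Marketing Approval Extension: +1720 days → 29 January 2022.
Prosecution Delay Deduction: −161 days → 21 August 2021.

2021-08-21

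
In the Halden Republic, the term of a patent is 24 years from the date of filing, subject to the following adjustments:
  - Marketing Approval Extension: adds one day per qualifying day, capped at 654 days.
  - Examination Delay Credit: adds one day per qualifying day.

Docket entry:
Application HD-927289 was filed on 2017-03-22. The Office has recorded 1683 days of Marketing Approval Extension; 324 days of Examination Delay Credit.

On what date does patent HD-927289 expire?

November 25, 2043

Base term: filing date + 24 years → 22 March 2041.
Marketing Approval Extension: 1683 days claimed exceeds the 654-day cap, so +654 days → 5 January 2043.
Examination Delay Credit: +324 days → 25 November 2043.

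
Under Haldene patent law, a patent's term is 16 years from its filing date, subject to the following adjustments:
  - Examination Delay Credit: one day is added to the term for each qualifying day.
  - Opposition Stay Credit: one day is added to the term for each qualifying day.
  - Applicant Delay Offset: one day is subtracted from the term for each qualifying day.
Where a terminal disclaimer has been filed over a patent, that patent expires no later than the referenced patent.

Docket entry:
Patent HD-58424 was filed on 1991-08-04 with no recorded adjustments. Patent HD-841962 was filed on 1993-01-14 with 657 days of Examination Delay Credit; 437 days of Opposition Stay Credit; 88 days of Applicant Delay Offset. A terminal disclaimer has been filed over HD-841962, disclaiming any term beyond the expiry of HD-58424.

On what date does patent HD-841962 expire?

2007-08-04

Natural term of HD-841962:
  Base: filing + 16 years → 14 January 2009.
  Examination Delay Credit: +657 days → 2 November 2010.
  Opposition Stay Credit: +437 days → 13 January 2012.
  Applicant Delay Offset: −88 days → 17 October 2011.
Expiry of referenced patent HD-58424:
  Base: filing + 16 years → 4 August 2007.
Terminal disclaimer: HD-841962 expires on the earlier of 17 October 2011 and 4 August 2007.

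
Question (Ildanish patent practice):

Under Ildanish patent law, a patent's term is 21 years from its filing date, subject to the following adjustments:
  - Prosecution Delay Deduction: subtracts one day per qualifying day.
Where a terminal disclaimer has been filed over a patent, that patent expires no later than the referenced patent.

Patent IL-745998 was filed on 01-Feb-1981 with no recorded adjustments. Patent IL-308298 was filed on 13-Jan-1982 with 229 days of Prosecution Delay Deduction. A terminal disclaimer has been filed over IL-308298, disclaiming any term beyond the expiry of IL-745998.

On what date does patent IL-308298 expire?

2002-02-01

Natural term of IL-308298:
  Base: filing + 21 years → 13 January 2003.
  Prosecution Delay Deduction: −229 days → 29 May 2002.
Expiry of referenced patent IL-745998:
  Base: filing + 21 years → 1 February 2002.
Terminal disclaimer: IL-308298 expires on the earlier of 29 May 2002 and 1 February 2002.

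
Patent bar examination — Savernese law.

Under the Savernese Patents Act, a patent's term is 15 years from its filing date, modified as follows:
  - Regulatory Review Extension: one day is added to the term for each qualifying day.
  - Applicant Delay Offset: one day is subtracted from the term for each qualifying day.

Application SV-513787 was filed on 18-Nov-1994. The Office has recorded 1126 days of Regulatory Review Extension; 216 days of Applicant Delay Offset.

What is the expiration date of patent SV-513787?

Base term: filing date + 15 years → 18 November 2009.
Regulatory Review Extension: +1126 days → 18 December 2012.
Applicant Delay Offset: −216 days → 16 May 2012.

May 16, 2012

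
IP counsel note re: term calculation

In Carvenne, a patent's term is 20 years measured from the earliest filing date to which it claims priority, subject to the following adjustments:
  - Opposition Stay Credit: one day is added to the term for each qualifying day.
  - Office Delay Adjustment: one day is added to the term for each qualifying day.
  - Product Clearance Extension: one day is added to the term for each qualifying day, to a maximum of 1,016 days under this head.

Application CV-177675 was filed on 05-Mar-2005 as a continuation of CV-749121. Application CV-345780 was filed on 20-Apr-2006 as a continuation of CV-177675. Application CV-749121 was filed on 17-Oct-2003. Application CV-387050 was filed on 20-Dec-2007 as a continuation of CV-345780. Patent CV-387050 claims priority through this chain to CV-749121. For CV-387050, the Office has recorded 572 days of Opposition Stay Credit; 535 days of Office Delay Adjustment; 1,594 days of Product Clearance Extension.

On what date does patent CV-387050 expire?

2029-08-09

Earliest priority filing: 17 October 2003.
Base term: 17 October 2003 + 20 years → 17 October 2023.
Opposition Stay Credit: +572 days → 11 May 2025.
Office Delay Adjustment: +535 days → 28 October 2026.
Product Clearance Extension: 1594 days claimed exceeds the 1016-day cap, so +1016 days → 9 August 2029.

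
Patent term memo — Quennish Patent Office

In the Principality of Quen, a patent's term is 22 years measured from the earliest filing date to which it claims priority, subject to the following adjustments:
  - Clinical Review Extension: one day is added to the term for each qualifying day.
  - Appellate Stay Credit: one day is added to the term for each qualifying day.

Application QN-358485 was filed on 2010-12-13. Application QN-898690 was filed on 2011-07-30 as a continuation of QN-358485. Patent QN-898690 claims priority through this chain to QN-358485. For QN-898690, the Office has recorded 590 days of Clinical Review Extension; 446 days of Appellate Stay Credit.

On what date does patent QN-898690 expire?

Earliest priority filing: 13 December 2010.
Base term: 13 December 2010 + 22 years → 13 December 2032.
Clinical Review Extension: +590 days → 26 July 2034.
Appellate Stay Credit: +446 days → 15 October 2035.

2035-10-15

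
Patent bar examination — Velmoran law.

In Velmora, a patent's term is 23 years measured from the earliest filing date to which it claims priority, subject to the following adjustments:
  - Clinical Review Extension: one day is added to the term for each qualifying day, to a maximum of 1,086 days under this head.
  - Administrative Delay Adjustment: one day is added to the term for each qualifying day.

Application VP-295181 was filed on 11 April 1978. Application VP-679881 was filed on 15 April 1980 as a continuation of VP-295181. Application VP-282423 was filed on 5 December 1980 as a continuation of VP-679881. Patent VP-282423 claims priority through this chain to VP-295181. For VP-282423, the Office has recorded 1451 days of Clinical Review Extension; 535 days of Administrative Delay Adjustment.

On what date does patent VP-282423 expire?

September 18, 2005

Earliest priority filing: 11 April 1978.
Base term: 11 April 1978 + 23 years → 11 April 2001.
Clinical Review Extension: 1451 days claimed exceeds the 1086-day cap, so +1086 days → 1 April 2004.
Administrative Delay Adjustment: +535 days → 18 September 2005.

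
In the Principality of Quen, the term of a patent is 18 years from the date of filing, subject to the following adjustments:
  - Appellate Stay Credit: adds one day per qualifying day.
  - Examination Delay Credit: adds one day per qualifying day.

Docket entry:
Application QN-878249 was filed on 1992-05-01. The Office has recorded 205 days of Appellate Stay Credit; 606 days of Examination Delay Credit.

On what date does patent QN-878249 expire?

Base term: filing date + 18 years → 1 May 2010.
Appellate Stay Credit: +205 days → 22 November 2010.
Examination Delay Credit: +606 days → 20 July 2012.

2012-07-20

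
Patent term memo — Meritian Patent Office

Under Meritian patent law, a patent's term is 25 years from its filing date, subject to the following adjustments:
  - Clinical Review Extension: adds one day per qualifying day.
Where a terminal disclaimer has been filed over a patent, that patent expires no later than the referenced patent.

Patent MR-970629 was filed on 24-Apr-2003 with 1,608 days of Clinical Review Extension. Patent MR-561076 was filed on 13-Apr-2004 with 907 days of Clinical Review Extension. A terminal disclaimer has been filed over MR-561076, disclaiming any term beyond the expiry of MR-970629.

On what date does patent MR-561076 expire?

Natural term of MR-561076:
  Base: filing + 25 years → 13 April 2029.
  Clinical Review Extension: +907 days → 7 October 2031.
Expiry of referenced patent MR-970629:
  Base: filing + 25 years → 24 April 2028.
  Clinical Review Extension: +1608 days → 18 September 2032.
Terminal disclaimer: MR-561076 expires on the earlier of 7 October 2031 and 18 September 2032.

2031-10-07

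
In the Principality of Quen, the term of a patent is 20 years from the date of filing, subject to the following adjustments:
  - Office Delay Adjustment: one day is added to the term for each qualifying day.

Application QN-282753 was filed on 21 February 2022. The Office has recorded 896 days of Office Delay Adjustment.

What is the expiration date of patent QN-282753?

2044-08-05

Base term: filing date + 20 years → 21 February 2042.
Office Delay Adjustment: +896 days → 5 August 2044.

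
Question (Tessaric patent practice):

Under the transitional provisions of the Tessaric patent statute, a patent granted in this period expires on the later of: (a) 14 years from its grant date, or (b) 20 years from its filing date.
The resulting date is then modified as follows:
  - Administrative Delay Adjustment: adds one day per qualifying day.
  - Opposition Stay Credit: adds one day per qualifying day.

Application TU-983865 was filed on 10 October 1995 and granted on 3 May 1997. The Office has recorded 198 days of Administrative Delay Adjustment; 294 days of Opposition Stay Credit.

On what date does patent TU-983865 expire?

(a) grant + 14 years → 3 May 2011.
(b) filing + 20 years → 10 October 2015.
Later of the two: 10 October 2015.
Administrative Delay Adjustment: +198 days → 25 April 2016.
Opposition Stay Credit: +294 days → 13 February 2017.

February 13, 2017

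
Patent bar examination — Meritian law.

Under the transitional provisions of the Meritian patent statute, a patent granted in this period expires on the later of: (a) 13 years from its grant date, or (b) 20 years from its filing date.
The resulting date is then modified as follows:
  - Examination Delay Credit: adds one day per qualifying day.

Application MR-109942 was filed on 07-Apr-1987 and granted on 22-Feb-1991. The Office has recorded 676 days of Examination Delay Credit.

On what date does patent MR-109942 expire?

(a) grant + 13 years → 22 February 2004.
(b) filing + 20 years → 7 April 2007.
Later of the two: 7 April 2007.
Examination Delay Credit: +676 days → 11 February 2009.

February 11, 2009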